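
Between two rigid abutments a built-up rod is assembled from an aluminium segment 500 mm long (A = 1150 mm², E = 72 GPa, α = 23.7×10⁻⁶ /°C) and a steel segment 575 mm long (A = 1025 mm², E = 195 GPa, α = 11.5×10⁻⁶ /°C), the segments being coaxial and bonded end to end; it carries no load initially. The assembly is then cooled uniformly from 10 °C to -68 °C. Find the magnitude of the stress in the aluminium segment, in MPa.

σ ≈ 140 MPa (tensile)

If the supports were absent, the total length change would be Σ αᵢΔT Lᵢ = 23.7×10⁻⁶×78×500 + 11.5×10⁻⁶×78×575 = 1.44 mm.
Since the ends are fixed, an axial force P builds up, equal in every segment, with P · Σ Lᵢ/(AᵢEᵢ) = δ_free.
Σ Lᵢ/(AᵢEᵢ) = 500/(1150×72×10³) + 575/(1025×195×10³) = 8.915×10⁻⁶ mm/N.
Hence P = δ_free / Σ(L/AE) = 1.44/8.915×10⁻⁶ = 161.5 kN (tensile).
σ_{aluminium} = P / A = 161500 / 1150 = 140.5 MPa.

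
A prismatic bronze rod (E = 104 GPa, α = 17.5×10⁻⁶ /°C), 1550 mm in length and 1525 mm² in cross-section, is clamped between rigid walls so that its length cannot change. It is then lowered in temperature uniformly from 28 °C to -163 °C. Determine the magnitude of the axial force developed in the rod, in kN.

With zero net strain, σ = E·αΔT = 104 GPa × 17.5×10⁻⁶ × 191 = 347.6 MPa.
Axial force P = σA = 347.6 × 1525 = 530100 N = 530.1 kN, tensile.

P ≈ 530 kN (tensile)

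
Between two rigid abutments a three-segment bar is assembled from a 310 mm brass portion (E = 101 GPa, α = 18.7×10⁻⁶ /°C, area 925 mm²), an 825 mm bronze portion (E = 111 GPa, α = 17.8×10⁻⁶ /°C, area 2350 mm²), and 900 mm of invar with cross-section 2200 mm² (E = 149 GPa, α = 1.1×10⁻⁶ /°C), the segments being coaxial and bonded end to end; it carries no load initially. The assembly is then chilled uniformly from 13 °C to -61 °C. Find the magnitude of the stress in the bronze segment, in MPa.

σ ≈ 73.3 MPa (tensile)

With the walls removed the bar would change length by δ_free = Σ αᵢΔT Lᵢ = 18.7×10⁻⁶×74×310 + 17.8×10⁻⁶×74×825 + 1.1×10⁻⁶×74×900 = 1.589 mm.
The walls prevent any net length change, so an axial force P (same in every segment) develops. Compatibility: P · Σ Lᵢ/(AᵢEᵢ) = δ_free.
The series flexibility is Σ Lᵢ/(AᵢEᵢ) = 310/(925×101×10³) + 825/(2350×111×10³) + 900/(2200×149×10³) = 9.226×10⁻⁶ mm/N.
Hence P = δ_free / Σ(L/AE) = 1.589/9.226×10⁻⁶ = 172.2 kN (tensile).
σ_{bronze} = P / A = 172200 / 2350 = 73.28 MPa.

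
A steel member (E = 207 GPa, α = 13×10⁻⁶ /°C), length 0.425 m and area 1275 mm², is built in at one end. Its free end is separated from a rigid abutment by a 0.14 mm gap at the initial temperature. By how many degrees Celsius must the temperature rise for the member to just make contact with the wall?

ΔT ≈ 25.3 °C

The gap closes when αΔT L = 0.14 mm, since the member is still unstressed at that instant.
So ΔT = g/(αL) = 0.14/(13×10⁻⁶ × 425) = 25.34 °C.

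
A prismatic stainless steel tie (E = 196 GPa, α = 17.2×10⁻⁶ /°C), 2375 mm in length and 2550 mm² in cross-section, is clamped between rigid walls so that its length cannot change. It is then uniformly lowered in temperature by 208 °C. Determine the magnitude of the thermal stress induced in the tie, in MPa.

σ ≈ 701 MPa (tensile)

Because both ends are immovable the net strain is zero, and the suppressed thermal strain is αΔT = 17.2×10⁻⁶ × 208 = 3577.6×10⁻⁶.
σ = EαΔT = 196×10³ × 17.2×10⁻⁶ × 208 = 701.2 MPa (tensile; the tie is trying to contract).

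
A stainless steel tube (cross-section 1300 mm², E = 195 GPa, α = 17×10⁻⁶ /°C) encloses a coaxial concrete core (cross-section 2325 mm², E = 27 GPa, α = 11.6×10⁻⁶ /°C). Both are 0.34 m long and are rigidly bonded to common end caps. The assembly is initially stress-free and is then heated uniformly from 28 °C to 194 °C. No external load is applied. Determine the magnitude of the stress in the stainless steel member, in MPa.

σ ≈ 34.7 MPa (compressive)

Equilibrium of a rigid end plate with no external load gives equal and opposite internal forces ±P in the two members. Since α_{stainless steel} > α_{concrete}, heating drives the stainless steel into compression and the concrete into tension.
Compatibility of the two members (thermal + elastic change equal): (α₁ − α₂)ΔT = P·[1/(A₁E₁) + 1/(A₂E₂)].
|α₁ − α₂|·ΔT = 5.4×10⁻⁶ × 166 = 0.0008964.
1/(A₁E₁) + 1/(A₂E₂) = 1/(1300×195×10³) + 1/(2325×27×10³) = 1.987×10⁻⁸ N⁻¹.
So P = 0.0008964 / 1.987×10⁻⁸ = 45.1 kN.
σ_{stainless steel} = P/A₁ = 45100/1300 = 34.69 MPa, compressive.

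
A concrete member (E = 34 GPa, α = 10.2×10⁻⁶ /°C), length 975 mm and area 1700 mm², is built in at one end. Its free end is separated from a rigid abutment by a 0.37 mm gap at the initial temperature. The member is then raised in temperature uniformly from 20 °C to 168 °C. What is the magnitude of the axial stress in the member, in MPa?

σ ≈ 38.4 MPa (compressive)

Unrestrained expansion: δ_free = αΔT L = 10.2×10⁻⁶ × 148 × 975 = 1.472 mm.
The gap closes (δ_free > 0.37 mm) and the wall then resists a further 1.472 − 0.37 = 1.102 mm of expansion.
Compatibility: PL/(AE) = 1.102 mm, so σ = P/A = E × (1.102/975) = 38.42 MPa.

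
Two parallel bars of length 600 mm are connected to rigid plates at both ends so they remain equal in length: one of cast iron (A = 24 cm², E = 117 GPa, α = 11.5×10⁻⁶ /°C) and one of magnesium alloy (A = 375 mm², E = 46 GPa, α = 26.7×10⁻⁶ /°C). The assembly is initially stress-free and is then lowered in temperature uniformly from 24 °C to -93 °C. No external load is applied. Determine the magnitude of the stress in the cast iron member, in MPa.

σ ≈ 12 MPa (compressive)

The magnesium alloy has the larger α, so on cooling it would change length more than the cast iron if both were free. The rigid plates force a common final length, so the magnesium alloy is put into tension and the cast iron into compression, with equal and opposite forces P (no external load).
Compatibility of the two members (thermal + elastic change equal): (α₁ − α₂)ΔT = P·[1/(A₁E₁) + 1/(A₂E₂)].
|α₁ − α₂|·ΔT = 15.2×10⁻⁶ × 117 = 0.001778.
1/(A₁E₁) + 1/(A₂E₂) = 1/(2400×117×10³) + 1/(375×46×10³) = 6.153×10⁻⁸ N⁻¹.
So P = 0.001778 / 6.153×10⁻⁸ = 28.9 kN.
σ_{cast iron} = P/A₁ = 28900/2400 = 12.04 MPa, compressive.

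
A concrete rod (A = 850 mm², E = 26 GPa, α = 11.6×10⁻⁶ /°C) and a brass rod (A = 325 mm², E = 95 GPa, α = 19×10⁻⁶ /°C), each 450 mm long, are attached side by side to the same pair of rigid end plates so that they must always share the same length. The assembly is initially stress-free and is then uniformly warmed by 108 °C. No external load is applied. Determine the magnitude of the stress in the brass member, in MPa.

σ ≈ 31.7 MPa (compressive)

The brass has the larger α, so on heating it would change length more than the concrete if both were free. The rigid plates force a common final length, so the brass is put into compression and the concrete into tension, with equal and opposite forces P (no external load).
Compatibility of the two members (thermal + elastic change equal): (α₁ − α₂)ΔT = P·[1/(A₁E₁) + 1/(A₂E₂)].
|α₁ − α₂|·ΔT = 7.4×10⁻⁶ × 108 = 0.0007992.
1/(A₁E₁) + 1/(A₂E₂) = 1/(850×26×10³) + 1/(325×95×10³) = 7.764×10⁻⁸ N⁻¹.
So P = 0.0007992 / 7.764×10⁻⁸ = 10.29 kN.
σ_{brass} = P/A₂ = 10290/325 = 31.67 MPa, compressive.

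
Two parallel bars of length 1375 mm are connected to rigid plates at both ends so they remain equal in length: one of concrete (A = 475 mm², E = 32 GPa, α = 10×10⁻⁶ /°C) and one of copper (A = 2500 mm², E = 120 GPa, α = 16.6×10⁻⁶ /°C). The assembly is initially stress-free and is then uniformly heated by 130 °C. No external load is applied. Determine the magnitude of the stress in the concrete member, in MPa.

σ ≈ 26.1 MPa (tensile)

Both members must finish at the same length. With the larger α, the copper tends to over-expand; the plates restrain it, putting the copper in compression and the concrete in tension. With no external load the two internal forces are equal and opposite, magnitude P.
Setting the final lengths equal and cancelling L: (α₁ − α₂)ΔT = P/(A₁E₁) + P/(A₂E₂).
|α₁ − α₂|·ΔT = 6.6×10⁻⁶ × 130 = 0.000858.
1/(A₁E₁) + 1/(A₂E₂) = 1/(475×32×10³) + 1/(2500×120×10³) = 6.912×10⁻⁸ N⁻¹.
So P = 0.000858 / 6.912×10⁻⁸ = 12.41 kN.
σ_{concrete} = P/A₁ = 12410/475 = 26.13 MPa, tensile.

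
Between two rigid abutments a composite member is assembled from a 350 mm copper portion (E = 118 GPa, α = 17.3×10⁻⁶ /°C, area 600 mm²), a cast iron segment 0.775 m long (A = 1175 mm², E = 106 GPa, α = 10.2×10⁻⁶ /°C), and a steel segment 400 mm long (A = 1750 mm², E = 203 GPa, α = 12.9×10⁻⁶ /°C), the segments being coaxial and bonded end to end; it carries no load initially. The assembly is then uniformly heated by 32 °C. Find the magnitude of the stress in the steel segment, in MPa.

If the supports were absent, the total length change would be Σ αᵢΔT Lᵢ = 17.3×10⁻⁶×32×350 + 10.2×10⁻⁶×32×775 + 12.9×10⁻⁶×32×400 = 0.6118 mm.
The rigid supports impose zero overall length change; the single axial force P common to all segments must satisfy P Σ Lᵢ/(AᵢEᵢ) = δ_free.
Σ Lᵢ/(AᵢEᵢ) = 350/(600×118×10³) + 775/(1175×106×10³) + 400/(1750×203×10³) = 1.229×10⁻⁵ mm/N.
P = 0.6118 / 1.229×10⁻⁵ = 49780 N = 49.78 kN, compressive.
σ_{steel} = P / A = 49780 / 1750 = 28.44 MPa.

σ ≈ 28.4 MPa (compressive)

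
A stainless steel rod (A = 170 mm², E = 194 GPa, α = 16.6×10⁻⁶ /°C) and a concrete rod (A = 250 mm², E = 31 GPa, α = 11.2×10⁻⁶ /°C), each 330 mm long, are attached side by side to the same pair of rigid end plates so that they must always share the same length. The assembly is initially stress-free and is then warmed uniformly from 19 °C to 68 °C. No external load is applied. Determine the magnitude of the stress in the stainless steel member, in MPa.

Equilibrium of a rigid end plate with no external load gives equal and opposite internal forces ±P in the two members. Since α_{stainless steel} > α_{concrete}, heating drives the stainless steel into compression and the concrete into tension.
Compatibility of the two members (thermal + elastic change equal): (α₁ − α₂)ΔT = P·[1/(A₁E₁) + 1/(A₂E₂)].
|α₁ − α₂|·ΔT = 5.4×10⁻⁶ × 49 = 0.0002646.
1/(A₁E₁) + 1/(A₂E₂) = 1/(170×194×10³) + 1/(250×31×10³) = 1.594×10⁻⁷ N⁻¹.
P = 0.0002646 / 1.594×10⁻⁷ = 1660 N = 1.66 kN.
σ_{stainless steel} = P/A₁ = 1660/170 = 9.767 MPa, compressive.

σ ≈ 9.77 MPa (compressive)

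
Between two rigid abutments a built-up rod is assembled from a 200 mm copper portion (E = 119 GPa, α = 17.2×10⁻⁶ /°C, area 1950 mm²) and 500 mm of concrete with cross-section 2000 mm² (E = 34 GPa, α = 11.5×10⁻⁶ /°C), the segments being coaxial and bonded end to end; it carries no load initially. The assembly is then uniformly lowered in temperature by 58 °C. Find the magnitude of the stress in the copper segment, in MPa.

σ ≈ 33.3 MPa (tensile)

With the walls removed the bar would change length by δ_free = Σ αᵢΔT Lᵢ = 17.2×10⁻⁶×58×200 + 11.5×10⁻⁶×58×500 = 0.533 mm.
The walls prevent any net length change, so an axial force P (same in every segment) develops. Compatibility: P · Σ Lᵢ/(AᵢEᵢ) = δ_free.
Σ Lᵢ/(AᵢEᵢ) = 200/(1950×119×10³) + 500/(2000×34×10³) = 8.215×10⁻⁶ mm/N.
P = 0.533 / 8.215×10⁻⁶ = 64890 N = 64.89 kN, tensile.
σ_{copper} = P / A = 64890 / 1950 = 33.27 MPa.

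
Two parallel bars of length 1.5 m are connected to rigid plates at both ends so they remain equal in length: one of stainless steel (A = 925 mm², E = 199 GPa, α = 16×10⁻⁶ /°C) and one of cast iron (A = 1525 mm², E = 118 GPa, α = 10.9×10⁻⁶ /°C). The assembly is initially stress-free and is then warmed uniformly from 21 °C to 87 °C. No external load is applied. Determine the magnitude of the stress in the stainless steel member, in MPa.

Equilibrium of a rigid end plate with no external load gives equal and opposite internal forces ±P in the two members. Since α_{stainless steel} > α_{cast iron}, heating drives the stainless steel into compression and the cast iron into tension.
Equating the net (thermal + elastic) strains gives |α₁ − α₂|·ΔT = P·[1/(A₁E₁) + 1/(A₂E₂)].
|α₁ − α₂|·ΔT = 5.1×10⁻⁶ × 66 = 0.0003366.
1/(A₁E₁) + 1/(A₂E₂) = 1/(925×199×10³) + 1/(1525×118×10³) = 1.099×10⁻⁸ N⁻¹.
P = 0.0003366 / 1.099×10⁻⁸ = 30630 N = 30.63 kN.
σ_{stainless steel} = P/A₁ = 30630/925 = 33.11 MPa, compressive.

σ ≈ 33.1 MPa (compressive)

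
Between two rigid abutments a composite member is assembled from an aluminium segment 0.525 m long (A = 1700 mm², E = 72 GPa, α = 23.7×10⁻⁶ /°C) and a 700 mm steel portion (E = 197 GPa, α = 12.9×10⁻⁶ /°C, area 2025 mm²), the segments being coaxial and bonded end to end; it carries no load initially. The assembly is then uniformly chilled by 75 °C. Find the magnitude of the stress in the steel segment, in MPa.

If the supports were absent, the total length change would be Σ αᵢΔT Lᵢ = 23.7×10⁻⁶×75×525 + 12.9×10⁻⁶×75×700 = 1.61 mm.
The walls prevent any net length change, so an axial force P (same in every segment) develops. Compatibility: P · Σ Lᵢ/(AᵢEᵢ) = δ_free.
The series flexibility is Σ Lᵢ/(AᵢEᵢ) = 525/(1700×72×10³) + 700/(2025×197×10³) = 6.044×10⁻⁶ mm/N.
P = 1.61 / 6.044×10⁻⁶ = 266500 N = 266.5 kN, tensile.
σ_{steel} = P / A = 266500 / 2025 = 131.6 MPa.

σ ≈ 132 MPa (tensile)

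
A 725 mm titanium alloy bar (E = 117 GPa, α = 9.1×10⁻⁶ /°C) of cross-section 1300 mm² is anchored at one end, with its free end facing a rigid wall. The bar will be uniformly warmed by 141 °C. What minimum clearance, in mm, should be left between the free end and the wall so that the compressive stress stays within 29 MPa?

Free expansion if unrestrained: δ_free = αΔT L = 9.1×10⁻⁶ × 141 × 725 = 0.9302 mm.
A stress of 29 MPa corresponds to the wall pushing the bar back by σL/E = 29×725/(117×10³) = 0.1797 mm.
So the gap has to take up the difference, g_min = δ_free − σL/E = 0.9302 − 0.1797 = 0.7505 mm.

g ≈ 0.751 mm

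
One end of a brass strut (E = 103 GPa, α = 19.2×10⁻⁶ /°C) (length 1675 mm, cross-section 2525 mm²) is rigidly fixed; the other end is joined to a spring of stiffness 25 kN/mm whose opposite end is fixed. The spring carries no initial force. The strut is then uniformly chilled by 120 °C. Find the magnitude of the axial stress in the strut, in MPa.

σ ≈ 32.9 MPa (tensile)

Free thermal contraction: δ_free = αΔT L = 19.2×10⁻⁶ × 120 × 1675 = 3.859 mm.
With a force P in the spring, the elastic change of the strut is PL/(AE) and that of the spring is P/k; compatibility requires their sum to equal δ_free.
P [ L/(AE) + 1/k ] = δ_free → P [ 1675/(2525×103×10³) + 1/(25×10³) ] = 3.859.
P = 3.859 / 4.644×10⁻⁵ = 83100 N.
σ = P/A = 83100/2525 = 32.91 MPa.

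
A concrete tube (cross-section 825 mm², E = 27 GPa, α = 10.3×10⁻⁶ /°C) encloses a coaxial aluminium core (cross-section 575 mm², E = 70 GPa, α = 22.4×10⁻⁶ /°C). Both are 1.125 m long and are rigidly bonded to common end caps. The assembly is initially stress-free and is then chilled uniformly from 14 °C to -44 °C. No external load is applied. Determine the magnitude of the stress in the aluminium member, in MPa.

σ ≈ 17.5 MPa (tensile)

The aluminium has the larger α, so on cooling it would change length more than the concrete if both were free. The rigid plates force a common final length, so the aluminium is put into tension and the concrete into compression, with equal and opposite forces P (no external load).
Equating the net (thermal + elastic) strains gives |α₁ − α₂|·ΔT = P·[1/(A₁E₁) + 1/(A₂E₂)].
|α₁ − α₂|·ΔT = 12.1×10⁻⁶ × 58 = 0.0007018.
1/(A₁E₁) + 1/(A₂E₂) = 1/(825×27×10³) + 1/(575×70×10³) = 6.974×10⁻⁸ N⁻¹.
So P = 0.0007018 / 6.974×10⁻⁸ = 10.06 kN.
σ_{aluminium} = P/A₂ = 10060/575 = 17.5 MPa, tensile.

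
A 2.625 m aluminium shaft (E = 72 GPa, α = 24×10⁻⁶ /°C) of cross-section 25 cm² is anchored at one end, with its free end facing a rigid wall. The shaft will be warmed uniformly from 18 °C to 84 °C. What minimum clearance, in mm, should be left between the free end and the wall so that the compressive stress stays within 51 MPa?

With no wall the shaft would lengthen by αΔT L = 24×10⁻⁶ × 66 × 2625 = 4.158 mm.
A stress of 51 MPa corresponds to the wall pushing the shaft back by σL/E = 51×2625/(72×10³) = 1.859 mm.
So the gap has to take up the difference, g_min = δ_free − σL/E = 4.158 − 1.859 = 2.299 mm.

g ≈ 2.3 mm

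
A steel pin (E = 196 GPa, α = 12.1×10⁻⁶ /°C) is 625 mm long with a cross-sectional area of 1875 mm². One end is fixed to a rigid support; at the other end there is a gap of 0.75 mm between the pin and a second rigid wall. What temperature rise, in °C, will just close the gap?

Contact occurs when the free expansion equals the gap: αΔT L = 0.75 mm.
So ΔT = g/(αL) = 0.75/(12.1×10⁻⁶ × 625) = 99.17 °C.

ΔT ≈ 99.2 °C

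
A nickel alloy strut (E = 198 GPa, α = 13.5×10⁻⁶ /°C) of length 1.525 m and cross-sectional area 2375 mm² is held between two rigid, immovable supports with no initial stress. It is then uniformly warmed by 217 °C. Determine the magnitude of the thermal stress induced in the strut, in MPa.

Because both ends are immovable the net strain is zero, and the suppressed thermal strain is αΔT = 13.5×10⁻⁶ × 217 = 2929.5×10⁻⁶.
The stress required to suppress this strain is σ = Eε = 198×10³ × 2929.5×10⁻⁶ = 580 MPa, compressive since the strut is trying to expand.

σ ≈ 580 MPa (compressive)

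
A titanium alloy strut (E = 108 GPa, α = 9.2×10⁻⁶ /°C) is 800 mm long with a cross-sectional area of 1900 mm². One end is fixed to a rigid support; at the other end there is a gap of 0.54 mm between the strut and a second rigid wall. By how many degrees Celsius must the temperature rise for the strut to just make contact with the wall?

ΔT ≈ 73.4 °C

The gap closes when αΔT L = 0.54 mm, since the strut is still unstressed at that instant.
So ΔT = g/(αL) = 0.54/(9.2×10⁻⁶ × 800) = 73.37 °C.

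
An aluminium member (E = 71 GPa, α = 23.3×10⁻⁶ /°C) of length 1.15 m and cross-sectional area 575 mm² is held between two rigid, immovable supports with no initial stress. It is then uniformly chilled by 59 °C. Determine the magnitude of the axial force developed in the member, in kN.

P ≈ 56.1 kN (tensile)

Full restraint means ε = 0, so the stress is σ = EαΔT = 71×10³ × 23.3×10⁻⁶ × 59 = 97.6 MPa.
Then P = σA = 97.6 × 575 mm² = 56.12 kN, tensile.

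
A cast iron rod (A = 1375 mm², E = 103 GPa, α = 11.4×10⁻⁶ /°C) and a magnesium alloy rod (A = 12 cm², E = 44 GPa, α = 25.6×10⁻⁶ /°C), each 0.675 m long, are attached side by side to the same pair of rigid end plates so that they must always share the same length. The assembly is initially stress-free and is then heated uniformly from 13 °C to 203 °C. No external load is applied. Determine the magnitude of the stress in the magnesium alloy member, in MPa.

The magnesium alloy has the larger α, so on heating it would change length more than the cast iron if both were free. The rigid plates force a common final length, so the magnesium alloy is put into compression and the cast iron into tension, with equal and opposite forces P (no external load).
Equating the net (thermal + elastic) strains gives |α₁ − α₂|·ΔT = P·[1/(A₁E₁) + 1/(A₂E₂)].
|α₁ − α₂|·ΔT = 14.2×10⁻⁶ × 190 = 0.002698.
1/(A₁E₁) + 1/(A₂E₂) = 1/(1375×103×10³) + 1/(1200×44×10³) = 2.6×10⁻⁸ N⁻¹.
P = 0.002698 / 2.6×10⁻⁸ = 103800 N = 103.8 kN.
σ_{magnesium alloy} = P/A₂ = 103800/1200 = 86.47 MPa, compressive.

σ ≈ 86.5 MPa (compressive)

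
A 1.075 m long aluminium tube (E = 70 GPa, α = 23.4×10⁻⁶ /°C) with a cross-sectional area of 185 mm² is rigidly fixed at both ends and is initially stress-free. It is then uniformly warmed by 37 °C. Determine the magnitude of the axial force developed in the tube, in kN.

With zero net strain, σ = E·αΔT = 70 GPa × 23.4×10⁻⁶ × 37 = 60.61 MPa.
P = AEαΔT = 185 × 70×10³ × 23.4×10⁻⁶ × 37 = 11.21 kN (compressive).

P ≈ 11.2 kN (compressive)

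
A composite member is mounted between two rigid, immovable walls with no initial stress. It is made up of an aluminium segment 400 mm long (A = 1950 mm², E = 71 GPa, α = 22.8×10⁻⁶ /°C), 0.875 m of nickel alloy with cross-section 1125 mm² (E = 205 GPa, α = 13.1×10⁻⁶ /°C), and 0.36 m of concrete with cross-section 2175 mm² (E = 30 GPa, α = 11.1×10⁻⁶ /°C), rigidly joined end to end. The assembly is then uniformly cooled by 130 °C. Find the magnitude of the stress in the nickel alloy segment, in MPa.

σ ≈ 233 MPa (tensile)

With the walls removed the bar would change length by δ_free = Σ αᵢΔT Lᵢ = 22.8×10⁻⁶×130×400 + 13.1×10⁻⁶×130×875 + 11.1×10⁻⁶×130×360 = 3.195 mm.
The walls prevent any net length change, so an axial force P (same in every segment) develops. Compatibility: P · Σ Lᵢ/(AᵢEᵢ) = δ_free.
Σ Lᵢ/(AᵢEᵢ) = 400/(1950×71×10³) + 875/(1125×205×10³) + 360/(2175×30×10³) = 1.22×10⁻⁵ mm/N.
So P = 3.195 / 1.22×10⁻⁵ = 261.9 kN, tensile.
σ_{nickel alloy} = P / A = 261900 / 1125 = 232.8 MPa.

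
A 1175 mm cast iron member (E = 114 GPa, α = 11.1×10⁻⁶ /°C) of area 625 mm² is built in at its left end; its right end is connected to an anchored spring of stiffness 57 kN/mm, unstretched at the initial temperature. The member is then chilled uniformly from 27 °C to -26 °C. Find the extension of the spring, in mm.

The unrestrained thermal change is αΔT L = 11.1×10⁻⁶ × 53 × 1175 = 0.6913 mm.
Let P be the tensile force in the spring. The member extends elastically by PL/(AE) and the spring stretches by P/k; together these equal δ_free.
P [ L/(AE) + 1/k ] = δ_free → P [ 1175/(625×114×10³) + 1/(57×10³) ] = 0.6913.
P = 0.6913 / 3.404×10⁻⁵ = 20310 N.
Spring extension = P/k = 20310/(57×10³) = 0.3563 mm.

δ ≈ 0.356 mm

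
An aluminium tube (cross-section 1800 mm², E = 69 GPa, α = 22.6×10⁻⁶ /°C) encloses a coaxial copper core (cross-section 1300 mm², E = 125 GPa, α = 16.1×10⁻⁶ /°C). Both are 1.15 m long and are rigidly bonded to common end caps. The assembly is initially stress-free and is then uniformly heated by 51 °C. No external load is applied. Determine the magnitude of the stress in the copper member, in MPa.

σ ≈ 18 MPa (tensile)

Equilibrium of a rigid end plate with no external load gives equal and opposite internal forces ±P in the two members. Since α_{aluminium} > α_{copper}, heating drives the aluminium into compression and the copper into tension.
Compatibility of the two members (thermal + elastic change equal): (α₁ − α₂)ΔT = P·[1/(A₁E₁) + 1/(A₂E₂)].
|α₁ − α₂|·ΔT = 6.5×10⁻⁶ × 51 = 0.0003315.
1/(A₁E₁) + 1/(A₂E₂) = 1/(1800×69×10³) + 1/(1300×125×10³) = 1.421×10⁻⁸ N⁻¹.
P = 0.0003315 / 1.421×10⁻⁸ = 23340 N = 23.34 kN.
σ_{copper} = P/A₂ = 23340/1300 = 17.95 MPa, tensile.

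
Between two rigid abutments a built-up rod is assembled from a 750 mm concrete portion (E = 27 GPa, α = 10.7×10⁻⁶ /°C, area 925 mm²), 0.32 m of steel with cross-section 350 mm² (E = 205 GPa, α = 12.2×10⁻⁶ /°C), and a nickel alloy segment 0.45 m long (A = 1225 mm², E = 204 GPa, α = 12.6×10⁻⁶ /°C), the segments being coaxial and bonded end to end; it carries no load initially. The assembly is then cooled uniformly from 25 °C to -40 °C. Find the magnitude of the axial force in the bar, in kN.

Free thermal contraction of the whole bar: Σ αᵢΔT Lᵢ = 10.7×10⁻⁶×65×750 + 12.2×10⁻⁶×65×320 + 12.6×10⁻⁶×65×450 = 1.144 mm.
Since the ends are fixed, an axial force P builds up, equal in every segment, with P · Σ Lᵢ/(AᵢEᵢ) = δ_free.
The series flexibility is Σ Lᵢ/(AᵢEᵢ) = 750/(925×27×10³) + 320/(350×205×10³) + 450/(1225×204×10³) = 3.629×10⁻⁵ mm/N.
P = 1.144 / 3.629×10⁻⁵ = 31520 N = 31.52 kN, tensile.

P ≈ 31.5 kN (tensile)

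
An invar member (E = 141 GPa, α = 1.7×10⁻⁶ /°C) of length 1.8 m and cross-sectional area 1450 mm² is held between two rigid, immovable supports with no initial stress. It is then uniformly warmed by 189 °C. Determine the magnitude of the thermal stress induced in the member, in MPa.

σ ≈ 45.3 MPa (compressive)

Because both ends are immovable the net strain is zero, and the suppressed thermal strain is αΔT = 1.7×10⁻⁶ × 189 = 321.3×10⁻⁶.
σ = EαΔT = 141×10³ × 1.7×10⁻⁶ × 189 = 45.3 MPa (compressive; the member is trying to expand).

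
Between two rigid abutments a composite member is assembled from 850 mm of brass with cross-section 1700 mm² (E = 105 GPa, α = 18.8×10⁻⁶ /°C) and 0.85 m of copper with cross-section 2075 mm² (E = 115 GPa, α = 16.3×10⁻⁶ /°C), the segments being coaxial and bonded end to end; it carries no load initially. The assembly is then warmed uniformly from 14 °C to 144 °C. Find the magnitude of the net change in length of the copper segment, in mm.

Free thermal expansion of the whole bar: Σ αᵢΔT Lᵢ = 18.8×10⁻⁶×130×850 + 16.3×10⁻⁶×130×850 = 3.879 mm.
Since the ends are fixed, an axial force P builds up, equal in every segment, with P · Σ Lᵢ/(AᵢEᵢ) = δ_free.
Σ Lᵢ/(AᵢEᵢ) = 850/(1700×105×10³) + 850/(2075×115×10³) = 8.324×10⁻⁶ mm/N.
So P = 3.879 / 8.324×10⁻⁶ = 465.9 kN, compressive.
For the copper segment, free thermal change = 16.3×10⁻⁶×130×850 = 1.801 mm and elastic change from P = 465900×850/(2075×115×10³) = 1.66 mm; these oppose, so the net change is 0.141 mm (segment lengthens).

|ΔL| ≈ 0.141 mm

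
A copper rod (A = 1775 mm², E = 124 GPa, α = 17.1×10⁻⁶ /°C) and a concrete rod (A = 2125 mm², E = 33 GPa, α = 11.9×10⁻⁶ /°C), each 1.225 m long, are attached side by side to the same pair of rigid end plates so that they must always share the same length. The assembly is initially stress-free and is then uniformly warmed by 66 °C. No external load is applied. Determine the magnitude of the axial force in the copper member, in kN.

P ≈ 18.3 kN (compressive in the copper)

The copper has the larger α, so on heating it would change length more than the concrete if both were free. The rigid plates force a common final length, so the copper is put into compression and the concrete into tension, with equal and opposite forces P (no external load).
Equating the net (thermal + elastic) strains gives |α₁ − α₂|·ΔT = P·[1/(A₁E₁) + 1/(A₂E₂)].
|α₁ − α₂|·ΔT = 5.2×10⁻⁶ × 66 = 0.0003432.
1/(A₁E₁) + 1/(A₂E₂) = 1/(1775×124×10³) + 1/(2125×33×10³) = 1.88×10⁻⁸ N⁻¹.
P = 0.0003432 / 1.88×10⁻⁸ = 18250 N = 18.25 kN.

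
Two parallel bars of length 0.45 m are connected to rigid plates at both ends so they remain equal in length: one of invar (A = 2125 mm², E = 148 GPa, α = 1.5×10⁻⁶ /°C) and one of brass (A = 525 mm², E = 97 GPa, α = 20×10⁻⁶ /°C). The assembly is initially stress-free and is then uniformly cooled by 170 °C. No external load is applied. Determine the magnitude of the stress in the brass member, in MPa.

Both members must finish at the same length. With the larger α, the brass tends to over-contract; the plates restrain it, putting the brass in tension and the invar in compression. With no external load the two internal forces are equal and opposite, magnitude P.
Compatibility of the two members (thermal + elastic change equal): (α₁ − α₂)ΔT = P·[1/(A₁E₁) + 1/(A₂E₂)].
|α₁ − α₂|·ΔT = 18.5×10⁻⁶ × 170 = 0.003145.
1/(A₁E₁) + 1/(A₂E₂) = 1/(2125×148×10³) + 1/(525×97×10³) = 2.282×10⁻⁸ N⁻¹.
P = 0.003145 / 2.282×10⁻⁸ = 137800 N = 137.8 kN.
σ_{brass} = P/A₂ = 137800/525 = 262.6 MPa, tensile.

σ ≈ 263 MPa (tensile)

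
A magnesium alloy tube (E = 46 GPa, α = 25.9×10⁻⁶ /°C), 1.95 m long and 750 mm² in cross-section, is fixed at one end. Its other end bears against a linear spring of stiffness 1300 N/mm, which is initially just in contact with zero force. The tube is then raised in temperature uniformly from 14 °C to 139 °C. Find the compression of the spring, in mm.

δ ≈ 5.88 mm

The unrestrained thermal change is αΔT L = 25.9×10⁻⁶ × 125 × 1950 = 6.313 mm.
With a force P in the spring, the elastic change of the tube is PL/(AE) and that of the spring is P/k; compatibility requires their sum to equal δ_free.
P [ L/(AE) + 1/k ] = δ_free → P [ 1950/(750×46×10³) + 1/(1300) ] = 6.313.
P = 6.313 / 0.0008258 = 7645 N.
Spring compression = P/k = 7645/(1300) = 5.881 mm.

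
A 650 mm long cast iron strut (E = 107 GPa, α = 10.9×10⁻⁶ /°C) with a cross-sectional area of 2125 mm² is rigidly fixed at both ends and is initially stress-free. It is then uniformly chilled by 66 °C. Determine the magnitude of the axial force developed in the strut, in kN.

P ≈ 164 kN (tensile)

Full restraint means ε = 0, so the stress is σ = EαΔT = 107×10³ × 10.9×10⁻⁶ × 66 = 76.98 MPa.
Axial force P = σA = 76.98 × 2125 = 163600 N = 163.6 kN, tensile.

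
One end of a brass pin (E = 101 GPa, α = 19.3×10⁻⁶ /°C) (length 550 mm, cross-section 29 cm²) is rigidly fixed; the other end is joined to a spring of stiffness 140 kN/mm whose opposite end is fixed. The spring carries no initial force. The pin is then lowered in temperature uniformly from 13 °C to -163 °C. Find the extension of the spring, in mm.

δ ≈ 1.48 mm

If the spring were absent the pin would shorten by αΔT L = 19.3×10⁻⁶ × 176 × 550 = 1.868 mm.
Let P be the tensile force in the spring. The pin extends elastically by PL/(AE) and the spring stretches by P/k; together these equal δ_free.
P [ L/(AE) + 1/k ] = δ_free → P [ 550/(2900×101×10³) + 1/(140×10³) ] = 1.868.
P = 1.868 / 9.021×10⁻⁶ = 207100 N.
Spring extension = P/k = 207100/(140×10³) = 1.479 mm.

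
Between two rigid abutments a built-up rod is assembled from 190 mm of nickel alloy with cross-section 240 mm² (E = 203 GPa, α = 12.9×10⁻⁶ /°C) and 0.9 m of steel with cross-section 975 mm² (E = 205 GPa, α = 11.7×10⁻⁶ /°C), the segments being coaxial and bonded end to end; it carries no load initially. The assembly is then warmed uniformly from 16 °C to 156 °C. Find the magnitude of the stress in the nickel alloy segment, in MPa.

σ ≈ 901 MPa (compressive)

Free thermal expansion of the whole bar: Σ αᵢΔT Lᵢ = 12.9×10⁻⁶×140×190 + 11.7×10⁻⁶×140×900 = 1.817 mm.
Since the ends are fixed, an axial force P builds up, equal in every segment, with P · Σ Lᵢ/(AᵢEᵢ) = δ_free.
Σ Lᵢ/(AᵢEᵢ) = 190/(240×203×10³) + 900/(975×205×10³) = 8.403×10⁻⁶ mm/N.
Hence P = δ_free / Σ(L/AE) = 1.817/8.403×10⁻⁶ = 216.3 kN (compressive).
σ_{nickel alloy} = P / A = 216300 / 240 = 901.2 MPa.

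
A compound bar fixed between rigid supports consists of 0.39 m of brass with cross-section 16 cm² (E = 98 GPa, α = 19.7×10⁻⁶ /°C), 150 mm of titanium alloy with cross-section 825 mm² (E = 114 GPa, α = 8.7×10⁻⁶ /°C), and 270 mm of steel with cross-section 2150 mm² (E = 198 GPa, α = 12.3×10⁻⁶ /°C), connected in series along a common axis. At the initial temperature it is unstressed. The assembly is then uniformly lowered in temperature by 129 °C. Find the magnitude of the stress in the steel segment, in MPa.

Free thermal contraction of the whole bar: Σ αᵢΔT Lᵢ = 19.7×10⁻⁶×129×390 + 8.7×10⁻⁶×129×150 + 12.3×10⁻⁶×129×270 = 1.588 mm.
The rigid supports impose zero overall length change; the single axial force P common to all segments must satisfy P Σ Lᵢ/(AᵢEᵢ) = δ_free.
The series flexibility is Σ Lᵢ/(AᵢEᵢ) = 390/(1600×98×10³) + 150/(825×114×10³) + 270/(2150×198×10³) = 4.716×10⁻⁶ mm/N.
So P = 1.588 / 4.716×10⁻⁶ = 336.7 kN, tensile.
σ_{steel} = P / A = 336700 / 2150 = 156.6 MPa.

σ ≈ 157 MPa (tensile)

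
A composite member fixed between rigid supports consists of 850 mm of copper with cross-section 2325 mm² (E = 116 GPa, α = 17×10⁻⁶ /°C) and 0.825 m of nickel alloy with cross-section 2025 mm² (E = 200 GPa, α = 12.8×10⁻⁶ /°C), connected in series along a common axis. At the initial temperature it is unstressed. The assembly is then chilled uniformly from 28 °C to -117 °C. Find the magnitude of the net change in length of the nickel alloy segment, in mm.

|ΔL| ≈ 0.107 mm

Free thermal contraction of the whole bar: Σ αᵢΔT Lᵢ = 17×10⁻⁶×145×850 + 12.8×10⁻⁶×145×825 = 3.626 mm.
The rigid supports impose zero overall length change; the single axial force P common to all segments must satisfy P Σ Lᵢ/(AᵢEᵢ) = δ_free.
Σ Lᵢ/(AᵢEᵢ) = 850/(2325×116×10³) + 825/(2025×200×10³) = 5.189×10⁻⁶ mm/N.
P = 3.626 / 5.189×10⁻⁶ = 698900 N = 698.9 kN, tensile.
For the nickel alloy segment, free thermal change = 12.8×10⁻⁶×145×825 = 1.531 mm and elastic change from P = 698900×825/(2025×200×10³) = 1.424 mm; these oppose, so the net change is 0.107 mm (segment shortens).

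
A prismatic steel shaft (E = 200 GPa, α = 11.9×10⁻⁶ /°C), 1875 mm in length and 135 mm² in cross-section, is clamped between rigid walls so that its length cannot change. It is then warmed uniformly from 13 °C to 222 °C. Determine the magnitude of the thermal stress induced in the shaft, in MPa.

σ ≈ 497 MPa (compressive)

With length fixed, the mechanical strain must cancel the thermal strain αΔT = 11.9×10⁻⁶ × 209 = 2487.1×10⁻⁶.
Hence σ = E·αΔT = 200×10³ × 2487.1×10⁻⁶ = 497.4 MPa, compressive.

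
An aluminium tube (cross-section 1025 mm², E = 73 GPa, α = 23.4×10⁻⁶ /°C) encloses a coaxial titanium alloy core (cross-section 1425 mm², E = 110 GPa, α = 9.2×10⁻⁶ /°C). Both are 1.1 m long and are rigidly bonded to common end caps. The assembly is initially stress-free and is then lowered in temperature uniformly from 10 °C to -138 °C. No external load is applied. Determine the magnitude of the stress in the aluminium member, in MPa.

σ ≈ 104 MPa (tensile)

The aluminium has the larger α, so on cooling it would change length more than the titanium alloy if both were free. The rigid plates force a common final length, so the aluminium is put into tension and the titanium alloy into compression, with equal and opposite forces P (no external load).
Compatibility of the two members (thermal + elastic change equal): (α₁ − α₂)ΔT = P·[1/(A₁E₁) + 1/(A₂E₂)].
|α₁ − α₂|·ΔT = 14.2×10⁻⁶ × 148 = 0.002102.
1/(A₁E₁) + 1/(A₂E₂) = 1/(1025×73×10³) + 1/(1425×110×10³) = 1.974×10⁻⁸ N⁻¹.
P = 0.002102 / 1.974×10⁻⁸ = 106400 N = 106.4 kN.
σ_{aluminium} = P/A₁ = 106400/1025 = 103.8 MPa, tensile.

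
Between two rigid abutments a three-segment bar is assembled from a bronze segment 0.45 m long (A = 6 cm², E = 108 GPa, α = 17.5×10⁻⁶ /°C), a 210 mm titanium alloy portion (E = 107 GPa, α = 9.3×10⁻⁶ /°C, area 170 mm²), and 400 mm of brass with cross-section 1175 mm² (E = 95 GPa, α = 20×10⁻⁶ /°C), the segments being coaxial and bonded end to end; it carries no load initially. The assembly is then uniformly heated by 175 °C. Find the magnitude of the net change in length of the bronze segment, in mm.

|ΔL| ≈ 0.397 mm

Free thermal expansion of the whole bar: Σ αᵢΔT Lᵢ = 17.5×10⁻⁶×175×450 + 9.3×10⁻⁶×175×210 + 20×10⁻⁶×175×400 = 3.12 mm.
The walls prevent any net length change, so an axial force P (same in every segment) develops. Compatibility: P · Σ Lᵢ/(AᵢEᵢ) = δ_free.
The series flexibility is Σ Lᵢ/(AᵢEᵢ) = 450/(600×108×10³) + 210/(170×107×10³) + 400/(1175×95×10³) = 2.207×10⁻⁵ mm/N.
So P = 3.12 / 2.207×10⁻⁵ = 141.3 kN, compressive.
For the bronze segment, free thermal change = 17.5×10⁻⁶×175×450 = 1.378 mm and elastic change from P = 141300×450/(600×108×10³) = 0.9816 mm; these oppose, so the net change is 0.397 mm (segment lengthens).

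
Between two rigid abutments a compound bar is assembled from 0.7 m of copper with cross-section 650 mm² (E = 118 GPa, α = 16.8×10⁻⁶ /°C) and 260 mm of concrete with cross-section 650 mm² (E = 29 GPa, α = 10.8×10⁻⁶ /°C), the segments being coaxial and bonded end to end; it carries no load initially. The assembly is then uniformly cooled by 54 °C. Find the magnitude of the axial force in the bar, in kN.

P ≈ 34.3 kN (tensile)

Free thermal contraction of the whole bar: Σ αᵢΔT Lᵢ = 16.8×10⁻⁶×54×700 + 10.8×10⁻⁶×54×260 = 0.7867 mm.
Since the ends are fixed, an axial force P builds up, equal in every segment, with P · Σ Lᵢ/(AᵢEᵢ) = δ_free.
The series flexibility is Σ Lᵢ/(AᵢEᵢ) = 700/(650×118×10³) + 260/(650×29×10³) = 2.292×10⁻⁵ mm/N.
Hence P = δ_free / Σ(L/AE) = 0.7867/2.292×10⁻⁵ = 34.32 kN (tensile).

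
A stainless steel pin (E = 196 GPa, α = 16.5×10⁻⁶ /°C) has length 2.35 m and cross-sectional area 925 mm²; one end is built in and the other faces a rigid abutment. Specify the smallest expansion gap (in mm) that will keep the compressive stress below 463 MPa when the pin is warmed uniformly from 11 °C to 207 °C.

g ≈ 2.05 mm

Free expansion if unrestrained: δ_free = αΔT L = 16.5×10⁻⁶ × 196 × 2350 = 7.6 mm.
A stress of 463 MPa corresponds to the wall pushing the pin back by σL/E = 463×2350/(196×10³) = 5.551 mm.
So the gap has to take up the difference, g_min = δ_free − σL/E = 7.6 − 5.551 = 2.049 mm.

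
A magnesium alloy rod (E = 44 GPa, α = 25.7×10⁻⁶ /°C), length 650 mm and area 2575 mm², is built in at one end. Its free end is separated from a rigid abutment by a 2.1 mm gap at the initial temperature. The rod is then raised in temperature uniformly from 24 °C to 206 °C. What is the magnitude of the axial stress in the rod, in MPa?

If the wall were absent the rod would grow by αΔT L = 25.7×10⁻⁶ × 182 × 650 = 3.04 mm.
The gap closes (δ_free > 2.1 mm) and the wall then resists a further 3.04 − 2.1 = 0.9403 mm of expansion.
That suppressed elongation corresponds to σ = E·Δ/L = 44×10³ × 0.9403/650 = 63.65 MPa.

σ ≈ 63.7 MPa (compressive)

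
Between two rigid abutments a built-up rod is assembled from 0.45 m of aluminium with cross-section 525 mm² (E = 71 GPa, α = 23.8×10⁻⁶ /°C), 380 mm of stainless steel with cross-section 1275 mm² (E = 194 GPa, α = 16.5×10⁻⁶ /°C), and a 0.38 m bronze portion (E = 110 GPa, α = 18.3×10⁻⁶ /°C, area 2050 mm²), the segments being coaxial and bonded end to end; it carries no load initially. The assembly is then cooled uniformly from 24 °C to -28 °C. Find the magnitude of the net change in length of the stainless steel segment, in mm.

|ΔL| ≈ 0.201 mm

Free thermal contraction of the whole bar: Σ αᵢΔT Lᵢ = 23.8×10⁻⁶×52×450 + 16.5×10⁻⁶×52×380 + 18.3×10⁻⁶×52×380 = 1.245 mm.
The rigid supports impose zero overall length change; the single axial force P common to all segments must satisfy P Σ Lᵢ/(AᵢEᵢ) = δ_free.
The series flexibility is Σ Lᵢ/(AᵢEᵢ) = 450/(525×71×10³) + 380/(1275×194×10³) + 380/(2050×110×10³) = 1.529×10⁻⁵ mm/N.
So P = 1.245 / 1.529×10⁻⁵ = 81.38 kN, tensile.
For the stainless steel segment, free thermal change = 16.5×10⁻⁶×52×380 = 0.326 mm and elastic change from P = 81380×380/(1275×194×10³) = 0.125 mm; these oppose, so the net change is 0.201 mm (segment shortens).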